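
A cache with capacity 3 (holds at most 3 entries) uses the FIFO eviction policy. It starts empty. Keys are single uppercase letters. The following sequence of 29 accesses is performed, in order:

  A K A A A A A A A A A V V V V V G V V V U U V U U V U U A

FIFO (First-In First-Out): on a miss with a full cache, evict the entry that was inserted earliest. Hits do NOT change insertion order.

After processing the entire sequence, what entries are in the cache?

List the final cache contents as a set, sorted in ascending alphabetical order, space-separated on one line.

FIFO simulation (capacity=3):
  1. access A: MISS. Cache (old->new): [A]
  2. access K: MISS. Cache (old->new): [A K]
  3. access A: HIT. Cache (old->new): [A K]
  4. access A: HIT. Cache (old->new): [A K]
  5. access A: HIT. Cache (old->new): [A K]
  6. access A: HIT. Cache (old->new): [A K]
  7. access A: HIT. Cache (old->new): [A K]
  8. access A: HIT. Cache (old->new): [A K]
  9. access A: HIT. Cache (old->new): [A K]
  10. access A: HIT. Cache (old->new): [A K]
  11. access A: HIT. Cache (old->new): [A K]
  12. access V: MISS. Cache (old->new): [A K V]
  13. access V: HIT. Cache (old->new): [A K V]
  14. access V: HIT. Cache (old->new): [A K V]
  15. access V: HIT. Cache (old->new): [A K V]
  16. access V: HIT. Cache (old->new): [A K V]
  17. access G: MISS, evict A. Cache (old->new): [K V G]
  18. access V: HIT. Cache (old->new): [K V G]
  19. access V: HIT. Cache (old->new): [K V G]
  20. access V: HIT. Cache (old->new): [K V G]
  21. access U: MISS, evict K. Cache (old->new): [V G U]
  22. access U: HIT. Cache (old->new): [V G U]
  23. access V: HIT. Cache (old->new): [V G U]
  24. access U: HIT. Cache (old->new): [V G U]
  25. access U: HIT. Cache (old->new): [V G U]
  26. access V: HIT. Cache (old->new): [V G U]
  27. access U: HIT. Cache (old->new): [V G U]
  28. access U: HIT. Cache (old->new): [V G U]
  29. access A: MISS, evict V. Cache (old->new): [G U A]
Total: 23 hits, 6 misses, 3 evictions

Answer: A G U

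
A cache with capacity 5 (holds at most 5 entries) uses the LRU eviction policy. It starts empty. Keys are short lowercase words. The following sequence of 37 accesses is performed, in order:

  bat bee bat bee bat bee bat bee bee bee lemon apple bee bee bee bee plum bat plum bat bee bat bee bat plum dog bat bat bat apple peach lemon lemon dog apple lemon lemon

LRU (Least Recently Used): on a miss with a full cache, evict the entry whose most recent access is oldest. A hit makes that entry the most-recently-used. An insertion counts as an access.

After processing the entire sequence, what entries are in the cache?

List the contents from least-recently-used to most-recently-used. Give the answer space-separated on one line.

Answer: bat peach dog apple lemon

Derivation:
LRU simulation (capacity=5):
  1. access bat: MISS. Cache (LRU->MRU): [bat]
  2. access bee: MISS. Cache (LRU->MRU): [bat bee]
  3. access bat: HIT. Cache (LRU->MRU): [bee bat]
  4. access bee: HIT. Cache (LRU->MRU): [bat bee]
  5. access bat: HIT. Cache (LRU->MRU): [bee bat]
  6. access bee: HIT. Cache (LRU->MRU): [bat bee]
  7. access bat: HIT. Cache (LRU->MRU): [bee bat]
  8. access bee: HIT. Cache (LRU->MRU): [bat bee]
  9. access bee: HIT. Cache (LRU->MRU): [bat bee]
  10. access bee: HIT. Cache (LRU->MRU): [bat bee]
  11. access lemon: MISS. Cache (LRU->MRU): [bat bee lemon]
  12. access apple: MISS. Cache (LRU->MRU): [bat bee lemon apple]
  13. access bee: HIT. Cache (LRU->MRU): [bat lemon apple bee]
  14. access bee: HIT. Cache (LRU->MRU): [bat lemon apple bee]
  15. access bee: HIT. Cache (LRU->MRU): [bat lemon apple bee]
  16. access bee: HIT. Cache (LRU->MRU): [bat lemon apple bee]
  17. access plum: MISS. Cache (LRU->MRU): [bat lemon apple bee plum]
  18. access bat: HIT. Cache (LRU->MRU): [lemon apple bee plum bat]
  19. access plum: HIT. Cache (LRU->MRU): [lemon apple bee bat plum]
  20. access bat: HIT. Cache (LRU->MRU): [lemon apple bee plum bat]
  21. access bee: HIT. Cache (LRU->MRU): [lemon apple plum bat bee]
  22. access bat: HIT. Cache (LRU->MRU): [lemon apple plum bee bat]
  23. access bee: HIT. Cache (LRU->MRU): [lemon apple plum bat bee]
  24. access bat: HIT. Cache (LRU->MRU): [lemon apple plum bee bat]
  25. access plum: HIT. Cache (LRU->MRU): [lemon apple bee bat plum]
  26. access dog: MISS, evict lemon. Cache (LRU->MRU): [apple bee bat plum dog]
  27. access bat: HIT. Cache (LRU->MRU): [apple bee plum dog bat]
  28. access bat: HIT. Cache (LRU->MRU): [apple bee plum dog bat]
  29. access bat: HIT. Cache (LRU->MRU): [apple bee plum dog bat]
  30. access apple: HIT. Cache (LRU->MRU): [bee plum dog bat apple]
  31. access peach: MISS, evict bee. Cache (LRU->MRU): [plum dog bat apple peach]
  32. access lemon: MISS, evict plum. Cache (LRU->MRU): [dog bat apple peach lemon]
  33. access lemon: HIT. Cache (LRU->MRU): [dog bat apple peach lemon]
  34. access dog: HIT. Cache (LRU->MRU): [bat apple peach lemon dog]
  35. access apple: HIT. Cache (LRU->MRU): [bat peach lemon dog apple]
  36. access lemon: HIT. Cache (LRU->MRU): [bat peach dog apple lemon]
  37. access lemon: HIT. Cache (LRU->MRU): [bat peach dog apple lemon]
Total: 29 hits, 8 misses, 3 evictions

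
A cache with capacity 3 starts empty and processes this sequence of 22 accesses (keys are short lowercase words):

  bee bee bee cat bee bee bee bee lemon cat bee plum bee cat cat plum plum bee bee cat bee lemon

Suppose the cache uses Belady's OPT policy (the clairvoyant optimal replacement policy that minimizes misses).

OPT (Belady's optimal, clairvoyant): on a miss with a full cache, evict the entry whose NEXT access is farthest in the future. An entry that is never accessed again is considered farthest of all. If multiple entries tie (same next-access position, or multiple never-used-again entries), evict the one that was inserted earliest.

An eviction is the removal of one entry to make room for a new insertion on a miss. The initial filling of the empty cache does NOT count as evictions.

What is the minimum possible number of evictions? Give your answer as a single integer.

OPT (Belady) simulation (capacity=3):
  1. access bee: MISS. Cache: [bee]
  2. access bee: HIT. Next use of bee: step 3. Cache: [bee]
  3. access bee: HIT. Next use of bee: step 5. Cache: [bee]
  4. access cat: MISS. Cache: [bee cat]
  5. access bee: HIT. Next use of bee: step 6. Cache: [bee cat]
  6. access bee: HIT. Next use of bee: step 7. Cache: [bee cat]
  7. access bee: HIT. Next use of bee: step 8. Cache: [bee cat]
  8. access bee: HIT. Next use of bee: step 11. Cache: [bee cat]
  9. access lemon: MISS. Cache: [bee cat lemon]
  10. access cat: HIT. Next use of cat: step 14. Cache: [bee cat lemon]
  11. access bee: HIT. Next use of bee: step 13. Cache: [bee cat lemon]
  12. access plum: MISS, evict lemon (next use: step 22). Cache: [bee cat plum]
  13. access bee: HIT. Next use of bee: step 18. Cache: [bee cat plum]
  14. access cat: HIT. Next use of cat: step 15. Cache: [bee cat plum]
  15. access cat: HIT. Next use of cat: step 20. Cache: [bee cat plum]
  16. access plum: HIT. Next use of plum: step 17. Cache: [bee cat plum]
  17. access plum: HIT. Next use of plum: never. Cache: [bee cat plum]
  18. access bee: HIT. Next use of bee: step 19. Cache: [bee cat plum]
  19. access bee: HIT. Next use of bee: step 21. Cache: [bee cat plum]
  20. access cat: HIT. Next use of cat: never. Cache: [bee cat plum]
  21. access bee: HIT. Next use of bee: never. Cache: [bee cat plum]
  22. access lemon: MISS, evict bee (next use: never). Cache: [cat plum lemon]
Total: 17 hits, 5 misses, 2 evictions

Answer: 2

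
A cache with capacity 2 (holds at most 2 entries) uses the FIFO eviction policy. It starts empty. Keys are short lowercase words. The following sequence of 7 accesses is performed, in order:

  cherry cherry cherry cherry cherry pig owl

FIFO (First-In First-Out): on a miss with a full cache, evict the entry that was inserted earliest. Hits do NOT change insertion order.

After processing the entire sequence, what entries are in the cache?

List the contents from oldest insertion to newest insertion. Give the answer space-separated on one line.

Answer: pig owl

Derivation:
FIFO simulation (capacity=2):
  1. access cherry: MISS. Cache (old->new): [cherry]
  2. access cherry: HIT. Cache (old->new): [cherry]
  3. access cherry: HIT. Cache (old->new): [cherry]
  4. access cherry: HIT. Cache (old->new): [cherry]
  5. access cherry: HIT. Cache (old->new): [cherry]
  6. access pig: MISS. Cache (old->new): [cherry pig]
  7. access owl: MISS, evict cherry. Cache (old->new): [pig owl]
Total: 4 hits, 3 misses, 1 evictions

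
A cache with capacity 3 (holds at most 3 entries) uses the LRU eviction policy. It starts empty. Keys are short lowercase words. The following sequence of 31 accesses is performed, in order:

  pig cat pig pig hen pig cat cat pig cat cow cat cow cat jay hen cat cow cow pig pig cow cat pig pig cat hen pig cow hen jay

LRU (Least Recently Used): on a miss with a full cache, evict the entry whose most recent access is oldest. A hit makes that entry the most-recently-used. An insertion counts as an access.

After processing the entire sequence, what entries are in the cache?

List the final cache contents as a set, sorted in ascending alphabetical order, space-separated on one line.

LRU simulation (capacity=3):
  1. access pig: MISS. Cache (LRU->MRU): [pig]
  2. access cat: MISS. Cache (LRU->MRU): [pig cat]
  3. access pig: HIT. Cache (LRU->MRU): [cat pig]
  4. access pig: HIT. Cache (LRU->MRU): [cat pig]
  5. access hen: MISS. Cache (LRU->MRU): [cat pig hen]
  6. access pig: HIT. Cache (LRU->MRU): [cat hen pig]
  7. access cat: HIT. Cache (LRU->MRU): [hen pig cat]
  8. access cat: HIT. Cache (LRU->MRU): [hen pig cat]
  9. access pig: HIT. Cache (LRU->MRU): [hen cat pig]
  10. access cat: HIT. Cache (LRU->MRU): [hen pig cat]
  11. access cow: MISS, evict hen. Cache (LRU->MRU): [pig cat cow]
  12. access cat: HIT. Cache (LRU->MRU): [pig cow cat]
  13. access cow: HIT. Cache (LRU->MRU): [pig cat cow]
  14. access cat: HIT. Cache (LRU->MRU): [pig cow cat]
  15. access jay: MISS, evict pig. Cache (LRU->MRU): [cow cat jay]
  16. access hen: MISS, evict cow. Cache (LRU->MRU): [cat jay hen]
  17. access cat: HIT. Cache (LRU->MRU): [jay hen cat]
  18. access cow: MISS, evict jay. Cache (LRU->MRU): [hen cat cow]
  19. access cow: HIT. Cache (LRU->MRU): [hen cat cow]
  20. access pig: MISS, evict hen. Cache (LRU->MRU): [cat cow pig]
  21. access pig: HIT. Cache (LRU->MRU): [cat cow pig]
  22. access cow: HIT. Cache (LRU->MRU): [cat pig cow]
  23. access cat: HIT. Cache (LRU->MRU): [pig cow cat]
  24. access pig: HIT. Cache (LRU->MRU): [cow cat pig]
  25. access pig: HIT. Cache (LRU->MRU): [cow cat pig]
  26. access cat: HIT. Cache (LRU->MRU): [cow pig cat]
  27. access hen: MISS, evict cow. Cache (LRU->MRU): [pig cat hen]
  28. access pig: HIT. Cache (LRU->MRU): [cat hen pig]
  29. access cow: MISS, evict cat. Cache (LRU->MRU): [hen pig cow]
  30. access hen: HIT. Cache (LRU->MRU): [pig cow hen]
  31. access jay: MISS, evict pig. Cache (LRU->MRU): [cow hen jay]
Total: 20 hits, 11 misses, 8 evictions

Answer: cow hen jay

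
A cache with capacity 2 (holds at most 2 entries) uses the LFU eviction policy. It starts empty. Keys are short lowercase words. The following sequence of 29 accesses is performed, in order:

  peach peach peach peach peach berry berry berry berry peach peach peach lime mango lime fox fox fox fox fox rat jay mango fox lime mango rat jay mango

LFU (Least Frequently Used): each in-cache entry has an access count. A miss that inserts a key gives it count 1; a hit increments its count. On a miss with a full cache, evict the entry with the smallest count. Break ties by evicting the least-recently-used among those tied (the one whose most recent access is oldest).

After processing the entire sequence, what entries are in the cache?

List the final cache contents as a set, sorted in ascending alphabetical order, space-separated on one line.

LFU simulation (capacity=2):
  1. access peach: MISS. Cache: [peach(c=1)]
  2. access peach: HIT, count now 2. Cache: [peach(c=2)]
  3. access peach: HIT, count now 3. Cache: [peach(c=3)]
  4. access peach: HIT, count now 4. Cache: [peach(c=4)]
  5. access peach: HIT, count now 5. Cache: [peach(c=5)]
  6. access berry: MISS. Cache: [berry(c=1) peach(c=5)]
  7. access berry: HIT, count now 2. Cache: [berry(c=2) peach(c=5)]
  8. access berry: HIT, count now 3. Cache: [berry(c=3) peach(c=5)]
  9. access berry: HIT, count now 4. Cache: [berry(c=4) peach(c=5)]
  10. access peach: HIT, count now 6. Cache: [berry(c=4) peach(c=6)]
  11. access peach: HIT, count now 7. Cache: [berry(c=4) peach(c=7)]
  12. access peach: HIT, count now 8. Cache: [berry(c=4) peach(c=8)]
  13. access lime: MISS, evict berry(c=4). Cache: [lime(c=1) peach(c=8)]
  14. access mango: MISS, evict lime(c=1). Cache: [mango(c=1) peach(c=8)]
  15. access lime: MISS, evict mango(c=1). Cache: [lime(c=1) peach(c=8)]
  16. access fox: MISS, evict lime(c=1). Cache: [fox(c=1) peach(c=8)]
  17. access fox: HIT, count now 2. Cache: [fox(c=2) peach(c=8)]
  18. access fox: HIT, count now 3. Cache: [fox(c=3) peach(c=8)]
  19. access fox: HIT, count now 4. Cache: [fox(c=4) peach(c=8)]
  20. access fox: HIT, count now 5. Cache: [fox(c=5) peach(c=8)]
  21. access rat: MISS, evict fox(c=5). Cache: [rat(c=1) peach(c=8)]
  22. access jay: MISS, evict rat(c=1). Cache: [jay(c=1) peach(c=8)]
  23. access mango: MISS, evict jay(c=1). Cache: [mango(c=1) peach(c=8)]
  24. access fox: MISS, evict mango(c=1). Cache: [fox(c=1) peach(c=8)]
  25. access lime: MISS, evict fox(c=1). Cache: [lime(c=1) peach(c=8)]
  26. access mango: MISS, evict lime(c=1). Cache: [mango(c=1) peach(c=8)]
  27. access rat: MISS, evict mango(c=1). Cache: [rat(c=1) peach(c=8)]
  28. access jay: MISS, evict rat(c=1). Cache: [jay(c=1) peach(c=8)]
  29. access mango: MISS, evict jay(c=1). Cache: [mango(c=1) peach(c=8)]
Total: 14 hits, 15 misses, 13 evictions

Answer: mango peach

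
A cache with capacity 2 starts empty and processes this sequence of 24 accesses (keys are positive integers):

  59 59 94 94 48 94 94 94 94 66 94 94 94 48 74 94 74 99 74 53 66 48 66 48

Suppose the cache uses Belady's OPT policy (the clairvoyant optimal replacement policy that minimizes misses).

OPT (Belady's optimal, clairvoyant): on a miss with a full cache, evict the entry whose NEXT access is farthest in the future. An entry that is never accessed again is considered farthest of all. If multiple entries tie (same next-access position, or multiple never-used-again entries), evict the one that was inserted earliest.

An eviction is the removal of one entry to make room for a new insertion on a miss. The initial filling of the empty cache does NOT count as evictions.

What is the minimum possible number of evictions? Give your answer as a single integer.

Answer: 8

Derivation:
OPT (Belady) simulation (capacity=2):
  1. access 59: MISS. Cache: [59]
  2. access 59: HIT. Next use of 59: never. Cache: [59]
  3. access 94: MISS. Cache: [59 94]
  4. access 94: HIT. Next use of 94: step 6. Cache: [59 94]
  5. access 48: MISS, evict 59 (next use: never). Cache: [94 48]
  6. access 94: HIT. Next use of 94: step 7. Cache: [94 48]
  7. access 94: HIT. Next use of 94: step 8. Cache: [94 48]
  8. access 94: HIT. Next use of 94: step 9. Cache: [94 48]
  9. access 94: HIT. Next use of 94: step 11. Cache: [94 48]
  10. access 66: MISS, evict 48 (next use: step 14). Cache: [94 66]
  11. access 94: HIT. Next use of 94: step 12. Cache: [94 66]
  12. access 94: HIT. Next use of 94: step 13. Cache: [94 66]
  13. access 94: HIT. Next use of 94: step 16. Cache: [94 66]
  14. access 48: MISS, evict 66 (next use: step 21). Cache: [94 48]
  15. access 74: MISS, evict 48 (next use: step 22). Cache: [94 74]
  16. access 94: HIT. Next use of 94: never. Cache: [94 74]
  17. access 74: HIT. Next use of 74: step 19. Cache: [94 74]
  18. access 99: MISS, evict 94 (next use: never). Cache: [74 99]
  19. access 74: HIT. Next use of 74: never. Cache: [74 99]
  20. access 53: MISS, evict 74 (next use: never). Cache: [99 53]
  21. access 66: MISS, evict 99 (next use: never). Cache: [53 66]
  22. access 48: MISS, evict 53 (next use: never). Cache: [66 48]
  23. access 66: HIT. Next use of 66: never. Cache: [66 48]
  24. access 48: HIT. Next use of 48: never. Cache: [66 48]
Total: 14 hits, 10 misses, 8 evictions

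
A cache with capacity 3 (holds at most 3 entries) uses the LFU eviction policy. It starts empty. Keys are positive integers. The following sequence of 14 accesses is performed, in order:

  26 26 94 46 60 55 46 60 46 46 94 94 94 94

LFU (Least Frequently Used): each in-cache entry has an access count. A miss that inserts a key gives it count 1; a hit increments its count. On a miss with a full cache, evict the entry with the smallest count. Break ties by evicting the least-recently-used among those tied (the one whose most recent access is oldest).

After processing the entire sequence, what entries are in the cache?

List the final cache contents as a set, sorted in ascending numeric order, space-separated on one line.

LFU simulation (capacity=3):
  1. access 26: MISS. Cache: [26(c=1)]
  2. access 26: HIT, count now 2. Cache: [26(c=2)]
  3. access 94: MISS. Cache: [94(c=1) 26(c=2)]
  4. access 46: MISS. Cache: [94(c=1) 46(c=1) 26(c=2)]
  5. access 60: MISS, evict 94(c=1). Cache: [46(c=1) 60(c=1) 26(c=2)]
  6. access 55: MISS, evict 46(c=1). Cache: [60(c=1) 55(c=1) 26(c=2)]
  7. access 46: MISS, evict 60(c=1). Cache: [55(c=1) 46(c=1) 26(c=2)]
  8. access 60: MISS, evict 55(c=1). Cache: [46(c=1) 60(c=1) 26(c=2)]
  9. access 46: HIT, count now 2. Cache: [60(c=1) 26(c=2) 46(c=2)]
  10. access 46: HIT, count now 3. Cache: [60(c=1) 26(c=2) 46(c=3)]
  11. access 94: MISS, evict 60(c=1). Cache: [94(c=1) 26(c=2) 46(c=3)]
  12. access 94: HIT, count now 2. Cache: [26(c=2) 94(c=2) 46(c=3)]
  13. access 94: HIT, count now 3. Cache: [26(c=2) 46(c=3) 94(c=3)]
  14. access 94: HIT, count now 4. Cache: [26(c=2) 46(c=3) 94(c=4)]
Total: 6 hits, 8 misses, 5 evictions

Answer: 26 46 94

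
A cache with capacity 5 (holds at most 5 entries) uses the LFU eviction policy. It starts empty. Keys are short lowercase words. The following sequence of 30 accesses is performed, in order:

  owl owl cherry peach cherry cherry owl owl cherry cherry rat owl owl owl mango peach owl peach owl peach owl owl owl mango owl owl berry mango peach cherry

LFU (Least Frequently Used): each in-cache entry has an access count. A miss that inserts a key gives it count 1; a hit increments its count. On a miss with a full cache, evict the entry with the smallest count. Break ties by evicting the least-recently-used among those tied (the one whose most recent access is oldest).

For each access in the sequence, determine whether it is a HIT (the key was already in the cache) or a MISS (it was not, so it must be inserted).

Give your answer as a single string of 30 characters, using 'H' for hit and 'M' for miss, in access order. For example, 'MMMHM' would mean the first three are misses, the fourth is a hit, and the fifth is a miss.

Answer: MHMMHHHHHHMHHHMHHHHHHHHHHHMHHH

Derivation:
LFU simulation (capacity=5):
  1. access owl: MISS. Cache: [owl(c=1)]
  2. access owl: HIT, count now 2. Cache: [owl(c=2)]
  3. access cherry: MISS. Cache: [cherry(c=1) owl(c=2)]
  4. access peach: MISS. Cache: [cherry(c=1) peach(c=1) owl(c=2)]
  5. access cherry: HIT, count now 2. Cache: [peach(c=1) owl(c=2) cherry(c=2)]
  6. access cherry: HIT, count now 3. Cache: [peach(c=1) owl(c=2) cherry(c=3)]
  7. access owl: HIT, count now 3. Cache: [peach(c=1) cherry(c=3) owl(c=3)]
  8. access owl: HIT, count now 4. Cache: [peach(c=1) cherry(c=3) owl(c=4)]
  9. access cherry: HIT, count now 4. Cache: [peach(c=1) owl(c=4) cherry(c=4)]
  10. access cherry: HIT, count now 5. Cache: [peach(c=1) owl(c=4) cherry(c=5)]
  11. access rat: MISS. Cache: [peach(c=1) rat(c=1) owl(c=4) cherry(c=5)]
  12. access owl: HIT, count now 5. Cache: [peach(c=1) rat(c=1) cherry(c=5) owl(c=5)]
  13. access owl: HIT, count now 6. Cache: [peach(c=1) rat(c=1) cherry(c=5) owl(c=6)]
  14. access owl: HIT, count now 7. Cache: [peach(c=1) rat(c=1) cherry(c=5) owl(c=7)]
  15. access mango: MISS. Cache: [peach(c=1) rat(c=1) mango(c=1) cherry(c=5) owl(c=7)]
  16. access peach: HIT, count now 2. Cache: [rat(c=1) mango(c=1) peach(c=2) cherry(c=5) owl(c=7)]
  17. access owl: HIT, count now 8. Cache: [rat(c=1) mango(c=1) peach(c=2) cherry(c=5) owl(c=8)]
  18. access peach: HIT, count now 3. Cache: [rat(c=1) mango(c=1) peach(c=3) cherry(c=5) owl(c=8)]
  19. access owl: HIT, count now 9. Cache: [rat(c=1) mango(c=1) peach(c=3) cherry(c=5) owl(c=9)]
  20. access peach: HIT, count now 4. Cache: [rat(c=1) mango(c=1) peach(c=4) cherry(c=5) owl(c=9)]
  21. access owl: HIT, count now 10. Cache: [rat(c=1) mango(c=1) peach(c=4) cherry(c=5) owl(c=10)]
  22. access owl: HIT, count now 11. Cache: [rat(c=1) mango(c=1) peach(c=4) cherry(c=5) owl(c=11)]
  23. access owl: HIT, count now 12. Cache: [rat(c=1) mango(c=1) peach(c=4) cherry(c=5) owl(c=12)]
  24. access mango: HIT, count now 2. Cache: [rat(c=1) mango(c=2) peach(c=4) cherry(c=5) owl(c=12)]
  25. access owl: HIT, count now 13. Cache: [rat(c=1) mango(c=2) peach(c=4) cherry(c=5) owl(c=13)]
  26. access owl: HIT, count now 14. Cache: [rat(c=1) mango(c=2) peach(c=4) cherry(c=5) owl(c=14)]
  27. access berry: MISS, evict rat(c=1). Cache: [berry(c=1) mango(c=2) peach(c=4) cherry(c=5) owl(c=14)]
  28. access mango: HIT, count now 3. Cache: [berry(c=1) mango(c=3) peach(c=4) cherry(c=5) owl(c=14)]
  29. access peach: HIT, count now 5. Cache: [berry(c=1) mango(c=3) cherry(c=5) peach(c=5) owl(c=14)]
  30. access cherry: HIT, count now 6. Cache: [berry(c=1) mango(c=3) peach(c=5) cherry(c=6) owl(c=14)]
Total: 24 hits, 6 misses, 1 evictions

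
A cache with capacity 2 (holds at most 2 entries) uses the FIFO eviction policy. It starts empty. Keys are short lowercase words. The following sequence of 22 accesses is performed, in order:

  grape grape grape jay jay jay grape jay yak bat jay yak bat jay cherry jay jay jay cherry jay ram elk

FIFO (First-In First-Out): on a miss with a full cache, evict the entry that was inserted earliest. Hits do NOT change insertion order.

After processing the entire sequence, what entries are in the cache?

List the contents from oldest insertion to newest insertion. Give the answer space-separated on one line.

Answer: ram elk

Derivation:
FIFO simulation (capacity=2):
  1. access grape: MISS. Cache (old->new): [grape]
  2. access grape: HIT. Cache (old->new): [grape]
  3. access grape: HIT. Cache (old->new): [grape]
  4. access jay: MISS. Cache (old->new): [grape jay]
  5. access jay: HIT. Cache (old->new): [grape jay]
  6. access jay: HIT. Cache (old->new): [grape jay]
  7. access grape: HIT. Cache (old->new): [grape jay]
  8. access jay: HIT. Cache (old->new): [grape jay]
  9. access yak: MISS, evict grape. Cache (old->new): [jay yak]
  10. access bat: MISS, evict jay. Cache (old->new): [yak bat]
  11. access jay: MISS, evict yak. Cache (old->new): [bat jay]
  12. access yak: MISS, evict bat. Cache (old->new): [jay yak]
  13. access bat: MISS, evict jay. Cache (old->new): [yak bat]
  14. access jay: MISS, evict yak. Cache (old->new): [bat jay]
  15. access cherry: MISS, evict bat. Cache (old->new): [jay cherry]
  16. access jay: HIT. Cache (old->new): [jay cherry]
  17. access jay: HIT. Cache (old->new): [jay cherry]
  18. access jay: HIT. Cache (old->new): [jay cherry]
  19. access cherry: HIT. Cache (old->new): [jay cherry]
  20. access jay: HIT. Cache (old->new): [jay cherry]
  21. access ram: MISS, evict jay. Cache (old->new): [cherry ram]
  22. access elk: MISS, evict cherry. Cache (old->new): [ram elk]
Total: 11 hits, 11 misses, 9 evictions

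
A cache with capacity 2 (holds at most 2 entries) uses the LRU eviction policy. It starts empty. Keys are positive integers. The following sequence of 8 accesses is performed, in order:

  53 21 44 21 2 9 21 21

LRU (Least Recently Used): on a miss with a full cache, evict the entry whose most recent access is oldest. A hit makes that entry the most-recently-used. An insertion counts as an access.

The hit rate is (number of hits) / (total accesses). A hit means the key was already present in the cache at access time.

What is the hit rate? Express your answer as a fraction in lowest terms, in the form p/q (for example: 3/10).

Answer: 1/4

Derivation:
LRU simulation (capacity=2):
  1. access 53: MISS. Cache (LRU->MRU): [53]
  2. access 21: MISS. Cache (LRU->MRU): [53 21]
  3. access 44: MISS, evict 53. Cache (LRU->MRU): [21 44]
  4. access 21: HIT. Cache (LRU->MRU): [44 21]
  5. access 2: MISS, evict 44. Cache (LRU->MRU): [21 2]
  6. access 9: MISS, evict 21. Cache (LRU->MRU): [2 9]
  7. access 21: MISS, evict 2. Cache (LRU->MRU): [9 21]
  8. access 21: HIT. Cache (LRU->MRU): [9 21]
Total: 2 hits, 6 misses, 4 evictions

Hit rate = 2/8 = 1/4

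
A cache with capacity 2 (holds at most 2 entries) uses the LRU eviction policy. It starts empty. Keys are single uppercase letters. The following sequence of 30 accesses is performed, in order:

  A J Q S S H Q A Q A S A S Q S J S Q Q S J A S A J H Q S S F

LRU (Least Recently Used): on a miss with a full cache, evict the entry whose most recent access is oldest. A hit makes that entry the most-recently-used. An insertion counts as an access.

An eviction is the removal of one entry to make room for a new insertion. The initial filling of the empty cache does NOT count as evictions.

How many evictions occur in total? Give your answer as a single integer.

LRU simulation (capacity=2):
  1. access A: MISS. Cache (LRU->MRU): [A]
  2. access J: MISS. Cache (LRU->MRU): [A J]
  3. access Q: MISS, evict A. Cache (LRU->MRU): [J Q]
  4. access S: MISS, evict J. Cache (LRU->MRU): [Q S]
  5. access S: HIT. Cache (LRU->MRU): [Q S]
  6. access H: MISS, evict Q. Cache (LRU->MRU): [S H]
  7. access Q: MISS, evict S. Cache (LRU->MRU): [H Q]
  8. access A: MISS, evict H. Cache (LRU->MRU): [Q A]
  9. access Q: HIT. Cache (LRU->MRU): [A Q]
  10. access A: HIT. Cache (LRU->MRU): [Q A]
  11. access S: MISS, evict Q. Cache (LRU->MRU): [A S]
  12. access A: HIT. Cache (LRU->MRU): [S A]
  13. access S: HIT. Cache (LRU->MRU): [A S]
  14. access Q: MISS, evict A. Cache (LRU->MRU): [S Q]
  15. access S: HIT. Cache (LRU->MRU): [Q S]
  16. access J: MISS, evict Q. Cache (LRU->MRU): [S J]
  17. access S: HIT. Cache (LRU->MRU): [J S]
  18. access Q: MISS, evict J. Cache (LRU->MRU): [S Q]
  19. access Q: HIT. Cache (LRU->MRU): [S Q]
  20. access S: HIT. Cache (LRU->MRU): [Q S]
  21. access J: MISS, evict Q. Cache (LRU->MRU): [S J]
  22. access A: MISS, evict S. Cache (LRU->MRU): [J A]
  23. access S: MISS, evict J. Cache (LRU->MRU): [A S]
  24. access A: HIT. Cache (LRU->MRU): [S A]
  25. access J: MISS, evict S. Cache (LRU->MRU): [A J]
  26. access H: MISS, evict A. Cache (LRU->MRU): [J H]
  27. access Q: MISS, evict J. Cache (LRU->MRU): [H Q]
  28. access S: MISS, evict H. Cache (LRU->MRU): [Q S]
  29. access S: HIT. Cache (LRU->MRU): [Q S]
  30. access F: MISS, evict Q. Cache (LRU->MRU): [S F]
Total: 11 hits, 19 misses, 17 evictions

Answer: 17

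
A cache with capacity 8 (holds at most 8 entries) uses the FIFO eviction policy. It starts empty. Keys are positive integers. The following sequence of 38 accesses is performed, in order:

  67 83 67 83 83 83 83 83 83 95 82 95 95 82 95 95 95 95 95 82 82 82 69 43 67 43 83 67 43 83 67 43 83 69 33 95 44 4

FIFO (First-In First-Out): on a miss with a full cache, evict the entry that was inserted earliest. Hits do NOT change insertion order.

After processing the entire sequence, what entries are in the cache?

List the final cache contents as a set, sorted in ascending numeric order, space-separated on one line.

Answer: 4 33 43 44 69 82 83 95

Derivation:
FIFO simulation (capacity=8):
  1. access 67: MISS. Cache (old->new): [67]
  2. access 83: MISS. Cache (old->new): [67 83]
  3. access 67: HIT. Cache (old->new): [67 83]
  4. access 83: HIT. Cache (old->new): [67 83]
  5. access 83: HIT. Cache (old->new): [67 83]
  6. access 83: HIT. Cache (old->new): [67 83]
  7. access 83: HIT. Cache (old->new): [67 83]
  8. access 83: HIT. Cache (old->new): [67 83]
  9. access 83: HIT. Cache (old->new): [67 83]
  10. access 95: MISS. Cache (old->new): [67 83 95]
  11. access 82: MISS. Cache (old->new): [67 83 95 82]
  12. access 95: HIT. Cache (old->new): [67 83 95 82]
  13. access 95: HIT. Cache (old->new): [67 83 95 82]
  14. access 82: HIT. Cache (old->new): [67 83 95 82]
  15. access 95: HIT. Cache (old->new): [67 83 95 82]
  16. access 95: HIT. Cache (old->new): [67 83 95 82]
  17. access 95: HIT. Cache (old->new): [67 83 95 82]
  18. access 95: HIT. Cache (old->new): [67 83 95 82]
  19. access 95: HIT. Cache (old->new): [67 83 95 82]
  20. access 82: HIT. Cache (old->new): [67 83 95 82]
  21. access 82: HIT. Cache (old->new): [67 83 95 82]
  22. access 82: HIT. Cache (old->new): [67 83 95 82]
  23. access 69: MISS. Cache (old->new): [67 83 95 82 69]
  24. access 43: MISS. Cache (old->new): [67 83 95 82 69 43]
  25. access 67: HIT. Cache (old->new): [67 83 95 82 69 43]
  26. access 43: HIT. Cache (old->new): [67 83 95 82 69 43]
  27. access 83: HIT. Cache (old->new): [67 83 95 82 69 43]
  28. access 67: HIT. Cache (old->new): [67 83 95 82 69 43]
  29. access 43: HIT. Cache (old->new): [67 83 95 82 69 43]
  30. access 83: HIT. Cache (old->new): [67 83 95 82 69 43]
  31. access 67: HIT. Cache (old->new): [67 83 95 82 69 43]
  32. access 43: HIT. Cache (old->new): [67 83 95 82 69 43]
  33. access 83: HIT. Cache (old->new): [67 83 95 82 69 43]
  34. access 69: HIT. Cache (old->new): [67 83 95 82 69 43]
  35. access 33: MISS. Cache (old->new): [67 83 95 82 69 43 33]
  36. access 95: HIT. Cache (old->new): [67 83 95 82 69 43 33]
  37. access 44: MISS. Cache (old->new): [67 83 95 82 69 43 33 44]
  38. access 4: MISS, evict 67. Cache (old->new): [83 95 82 69 43 33 44 4]
Total: 29 hits, 9 misses, 1 evictions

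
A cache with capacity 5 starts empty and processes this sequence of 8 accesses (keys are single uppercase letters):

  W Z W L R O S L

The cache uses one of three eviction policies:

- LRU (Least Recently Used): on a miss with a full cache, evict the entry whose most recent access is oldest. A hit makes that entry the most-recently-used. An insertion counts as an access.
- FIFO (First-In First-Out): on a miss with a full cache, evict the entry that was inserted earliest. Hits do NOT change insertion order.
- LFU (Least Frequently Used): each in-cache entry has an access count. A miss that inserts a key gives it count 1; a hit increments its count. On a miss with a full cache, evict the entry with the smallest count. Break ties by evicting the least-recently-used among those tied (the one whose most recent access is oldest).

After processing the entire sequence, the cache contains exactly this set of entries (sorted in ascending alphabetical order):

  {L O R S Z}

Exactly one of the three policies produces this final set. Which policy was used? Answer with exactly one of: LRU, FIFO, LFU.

Simulating under each policy and comparing final sets:
  LRU: final set = {L O R S W} -> differs
  FIFO: final set = {L O R S Z} -> MATCHES target
  LFU: final set = {L O R S W} -> differs
Only FIFO produces the target set.

Answer: FIFO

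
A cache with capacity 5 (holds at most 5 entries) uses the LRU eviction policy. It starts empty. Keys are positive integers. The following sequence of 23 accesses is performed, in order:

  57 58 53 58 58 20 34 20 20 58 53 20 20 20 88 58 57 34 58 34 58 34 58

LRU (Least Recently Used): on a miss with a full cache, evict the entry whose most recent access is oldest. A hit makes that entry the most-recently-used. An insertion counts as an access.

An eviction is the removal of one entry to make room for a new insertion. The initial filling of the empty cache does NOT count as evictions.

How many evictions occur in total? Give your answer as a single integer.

LRU simulation (capacity=5):
  1. access 57: MISS. Cache (LRU->MRU): [57]
  2. access 58: MISS. Cache (LRU->MRU): [57 58]
  3. access 53: MISS. Cache (LRU->MRU): [57 58 53]
  4. access 58: HIT. Cache (LRU->MRU): [57 53 58]
  5. access 58: HIT. Cache (LRU->MRU): [57 53 58]
  6. access 20: MISS. Cache (LRU->MRU): [57 53 58 20]
  7. access 34: MISS. Cache (LRU->MRU): [57 53 58 20 34]
  8. access 20: HIT. Cache (LRU->MRU): [57 53 58 34 20]
  9. access 20: HIT. Cache (LRU->MRU): [57 53 58 34 20]
  10. access 58: HIT. Cache (LRU->MRU): [57 53 34 20 58]
  11. access 53: HIT. Cache (LRU->MRU): [57 34 20 58 53]
  12. access 20: HIT. Cache (LRU->MRU): [57 34 58 53 20]
  13. access 20: HIT. Cache (LRU->MRU): [57 34 58 53 20]
  14. access 20: HIT. Cache (LRU->MRU): [57 34 58 53 20]
  15. access 88: MISS, evict 57. Cache (LRU->MRU): [34 58 53 20 88]
  16. access 58: HIT. Cache (LRU->MRU): [34 53 20 88 58]
  17. access 57: MISS, evict 34. Cache (LRU->MRU): [53 20 88 58 57]
  18. access 34: MISS, evict 53. Cache (LRU->MRU): [20 88 58 57 34]
  19. access 58: HIT. Cache (LRU->MRU): [20 88 57 34 58]
  20. access 34: HIT. Cache (LRU->MRU): [20 88 57 58 34]
  21. access 58: HIT. Cache (LRU->MRU): [20 88 57 34 58]
  22. access 34: HIT. Cache (LRU->MRU): [20 88 57 58 34]
  23. access 58: HIT. Cache (LRU->MRU): [20 88 57 34 58]
Total: 15 hits, 8 misses, 3 evictions

Answer: 3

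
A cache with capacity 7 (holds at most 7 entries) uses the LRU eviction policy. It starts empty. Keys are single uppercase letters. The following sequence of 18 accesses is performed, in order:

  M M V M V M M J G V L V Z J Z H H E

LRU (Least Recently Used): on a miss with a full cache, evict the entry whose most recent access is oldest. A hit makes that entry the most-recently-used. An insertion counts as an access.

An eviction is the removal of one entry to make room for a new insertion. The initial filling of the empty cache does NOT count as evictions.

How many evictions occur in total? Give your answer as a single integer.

LRU simulation (capacity=7):
  1. access M: MISS. Cache (LRU->MRU): [M]
  2. access M: HIT. Cache (LRU->MRU): [M]
  3. access V: MISS. Cache (LRU->MRU): [M V]
  4. access M: HIT. Cache (LRU->MRU): [V M]
  5. access V: HIT. Cache (LRU->MRU): [M V]
  6. access M: HIT. Cache (LRU->MRU): [V M]
  7. access M: HIT. Cache (LRU->MRU): [V M]
  8. access J: MISS. Cache (LRU->MRU): [V M J]
  9. access G: MISS. Cache (LRU->MRU): [V M J G]
  10. access V: HIT. Cache (LRU->MRU): [M J G V]
  11. access L: MISS. Cache (LRU->MRU): [M J G V L]
  12. access V: HIT. Cache (LRU->MRU): [M J G L V]
  13. access Z: MISS. Cache (LRU->MRU): [M J G L V Z]
  14. access J: HIT. Cache (LRU->MRU): [M G L V Z J]
  15. access Z: HIT. Cache (LRU->MRU): [M G L V J Z]
  16. access H: MISS. Cache (LRU->MRU): [M G L V J Z H]
  17. access H: HIT. Cache (LRU->MRU): [M G L V J Z H]
  18. access E: MISS, evict M. Cache (LRU->MRU): [G L V J Z H E]
Total: 10 hits, 8 misses, 1 evictions

Answer: 1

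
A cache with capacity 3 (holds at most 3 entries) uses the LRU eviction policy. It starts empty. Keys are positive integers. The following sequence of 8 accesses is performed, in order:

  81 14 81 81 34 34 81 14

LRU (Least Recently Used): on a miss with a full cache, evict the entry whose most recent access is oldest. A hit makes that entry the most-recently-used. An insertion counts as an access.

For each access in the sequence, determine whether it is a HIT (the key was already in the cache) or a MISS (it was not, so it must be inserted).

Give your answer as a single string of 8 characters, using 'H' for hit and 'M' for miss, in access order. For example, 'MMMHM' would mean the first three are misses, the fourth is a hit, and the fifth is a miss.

LRU simulation (capacity=3):
  1. access 81: MISS. Cache (LRU->MRU): [81]
  2. access 14: MISS. Cache (LRU->MRU): [81 14]
  3. access 81: HIT. Cache (LRU->MRU): [14 81]
  4. access 81: HIT. Cache (LRU->MRU): [14 81]
  5. access 34: MISS. Cache (LRU->MRU): [14 81 34]
  6. access 34: HIT. Cache (LRU->MRU): [14 81 34]
  7. access 81: HIT. Cache (LRU->MRU): [14 34 81]
  8. access 14: HIT. Cache (LRU->MRU): [34 81 14]
Total: 5 hits, 3 misses, 0 evictions

Answer: MMHHMHHH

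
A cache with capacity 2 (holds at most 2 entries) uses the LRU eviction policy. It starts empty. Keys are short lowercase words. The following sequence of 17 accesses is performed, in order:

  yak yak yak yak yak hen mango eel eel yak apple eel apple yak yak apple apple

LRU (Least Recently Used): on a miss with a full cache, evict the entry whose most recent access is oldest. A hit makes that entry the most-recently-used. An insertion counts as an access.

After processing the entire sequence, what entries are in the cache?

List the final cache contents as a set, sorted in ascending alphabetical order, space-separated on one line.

Answer: apple yak

Derivation:
LRU simulation (capacity=2):
  1. access yak: MISS. Cache (LRU->MRU): [yak]
  2. access yak: HIT. Cache (LRU->MRU): [yak]
  3. access yak: HIT. Cache (LRU->MRU): [yak]
  4. access yak: HIT. Cache (LRU->MRU): [yak]
  5. access yak: HIT. Cache (LRU->MRU): [yak]
  6. access hen: MISS. Cache (LRU->MRU): [yak hen]
  7. access mango: MISS, evict yak. Cache (LRU->MRU): [hen mango]
  8. access eel: MISS, evict hen. Cache (LRU->MRU): [mango eel]
  9. access eel: HIT. Cache (LRU->MRU): [mango eel]
  10. access yak: MISS, evict mango. Cache (LRU->MRU): [eel yak]
  11. access apple: MISS, evict eel. Cache (LRU->MRU): [yak apple]
  12. access eel: MISS, evict yak. Cache (LRU->MRU): [apple eel]
  13. access apple: HIT. Cache (LRU->MRU): [eel apple]
  14. access yak: MISS, evict eel. Cache (LRU->MRU): [apple yak]
  15. access yak: HIT. Cache (LRU->MRU): [apple yak]
  16. access apple: HIT. Cache (LRU->MRU): [yak apple]
  17. access apple: HIT. Cache (LRU->MRU): [yak apple]
Total: 9 hits, 8 misses, 6 evictions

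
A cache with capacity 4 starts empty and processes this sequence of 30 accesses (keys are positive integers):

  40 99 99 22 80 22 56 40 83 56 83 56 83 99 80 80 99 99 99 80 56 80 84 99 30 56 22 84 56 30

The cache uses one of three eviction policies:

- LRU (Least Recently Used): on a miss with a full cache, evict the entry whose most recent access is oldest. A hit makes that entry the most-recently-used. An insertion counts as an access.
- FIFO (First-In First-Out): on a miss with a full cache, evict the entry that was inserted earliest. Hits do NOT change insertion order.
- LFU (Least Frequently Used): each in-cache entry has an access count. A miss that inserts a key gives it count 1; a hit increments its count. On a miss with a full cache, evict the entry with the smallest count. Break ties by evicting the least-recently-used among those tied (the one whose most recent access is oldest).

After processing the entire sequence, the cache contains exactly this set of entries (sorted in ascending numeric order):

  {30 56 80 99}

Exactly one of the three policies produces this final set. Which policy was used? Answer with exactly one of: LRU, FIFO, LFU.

Simulating under each policy and comparing final sets:
  LRU: final set = {22 30 56 84} -> differs
  FIFO: final set = {22 30 56 84} -> differs
  LFU: final set = {30 56 80 99} -> MATCHES target
Only LFU produces the target set.

Answer: LFU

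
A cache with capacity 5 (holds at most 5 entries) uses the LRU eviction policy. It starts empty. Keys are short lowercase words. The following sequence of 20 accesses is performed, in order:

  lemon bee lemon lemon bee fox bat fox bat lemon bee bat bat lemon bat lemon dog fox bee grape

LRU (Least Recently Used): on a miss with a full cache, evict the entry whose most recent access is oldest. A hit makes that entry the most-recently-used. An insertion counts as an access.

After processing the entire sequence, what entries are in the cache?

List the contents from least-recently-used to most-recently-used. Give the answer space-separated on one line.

Answer: lemon dog fox bee grape

Derivation:
LRU simulation (capacity=5):
  1. access lemon: MISS. Cache (LRU->MRU): [lemon]
  2. access bee: MISS. Cache (LRU->MRU): [lemon bee]
  3. access lemon: HIT. Cache (LRU->MRU): [bee lemon]
  4. access lemon: HIT. Cache (LRU->MRU): [bee lemon]
  5. access bee: HIT. Cache (LRU->MRU): [lemon bee]
  6. access fox: MISS. Cache (LRU->MRU): [lemon bee fox]
  7. access bat: MISS. Cache (LRU->MRU): [lemon bee fox bat]
  8. access fox: HIT. Cache (LRU->MRU): [lemon bee bat fox]
  9. access bat: HIT. Cache (LRU->MRU): [lemon bee fox bat]
  10. access lemon: HIT. Cache (LRU->MRU): [bee fox bat lemon]
  11. access bee: HIT. Cache (LRU->MRU): [fox bat lemon bee]
  12. access bat: HIT. Cache (LRU->MRU): [fox lemon bee bat]
  13. access bat: HIT. Cache (LRU->MRU): [fox lemon bee bat]
  14. access lemon: HIT. Cache (LRU->MRU): [fox bee bat lemon]
  15. access bat: HIT. Cache (LRU->MRU): [fox bee lemon bat]
  16. access lemon: HIT. Cache (LRU->MRU): [fox bee bat lemon]
  17. access dog: MISS. Cache (LRU->MRU): [fox bee bat lemon dog]
  18. access fox: HIT. Cache (LRU->MRU): [bee bat lemon dog fox]
  19. access bee: HIT. Cache (LRU->MRU): [bat lemon dog fox bee]
  20. access grape: MISS, evict bat. Cache (LRU->MRU): [lemon dog fox bee grape]
Total: 14 hits, 6 misses, 1 evictions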